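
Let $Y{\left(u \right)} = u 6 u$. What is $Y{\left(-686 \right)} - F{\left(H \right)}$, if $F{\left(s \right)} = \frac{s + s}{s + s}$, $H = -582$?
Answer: $2823575$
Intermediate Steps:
$Y{\left(u \right)} = 6 u^{2}$ ($Y{\left(u \right)} = 6 u u = 6 u^{2}$)
$F{\left(s \right)} = 1$ ($F{\left(s \right)} = \frac{2 s}{2 s} = 2 s \frac{1}{2 s} = 1$)
$Y{\left(-686 \right)} - F{\left(H \right)} = 6 \left(-686\right)^{2} - 1 = 6 \cdot 470596 - 1 = 2823576 - 1 = 2823575$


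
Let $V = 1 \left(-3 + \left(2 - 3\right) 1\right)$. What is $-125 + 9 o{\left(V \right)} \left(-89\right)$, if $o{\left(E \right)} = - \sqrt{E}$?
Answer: $-125 + 1602 i \approx -125.0 + 1602.0 i$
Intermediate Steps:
$V = -4$ ($V = 1 \left(-3 - 1\right) = 1 \left(-4\right) = -4$)
$-125 + 9 o{\left(V \right)} \left(-89\right) = -125 + 9 \left(- \sqrt{-4}\right) \left(-89\right) = -125 + 9 \left(- 2 i\right) \left(-89\right) = -125 + - 18 i \left(-89\right) = -125 + 1602 i$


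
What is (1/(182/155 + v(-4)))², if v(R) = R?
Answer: 24025/191844 ≈ 0.12523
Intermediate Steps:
(1/(182/155 + v(-4)))² = (1/(182/155 - 4))² = (1/(-438/155))² = (-155/438)² = 24025/191844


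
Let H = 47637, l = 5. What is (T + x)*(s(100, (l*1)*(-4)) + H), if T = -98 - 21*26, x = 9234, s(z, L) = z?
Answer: 410060830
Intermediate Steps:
T = -644 (T = -98 - 546 = -644)
(T + x)*(s(100, (l*1)*(-4)) + H) = (-644 + 9234)*(100 + 47637) = 8590*47737 = 410060830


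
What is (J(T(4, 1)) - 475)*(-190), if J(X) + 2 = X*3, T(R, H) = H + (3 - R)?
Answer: 90630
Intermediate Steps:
T(R, H) = 3 + H - R
J(X) = -2 + 3*X (J(X) = -2 + X*3 = -2 + 3*X)
(J(T(4, 1)) - 475)*(-190) = ((-2 + 3*(3 + 1 - 1*4)) - 475)*(-190) = ((-2 + 3*(3 + 1 - 4)) - 475)*(-190) = ((-2 + 3*0) - 475)*(-190) = ((-2 + 0) - 475)*(-190) = (-2 - 475)*(-190) = -477*(-190) = 90630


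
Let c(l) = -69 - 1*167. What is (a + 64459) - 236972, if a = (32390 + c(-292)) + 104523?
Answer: -35836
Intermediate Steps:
c(l) = -236 (c(l) = -69 - 167 = -236)
a = 136677 (a = (32390 - 236) + 104523 = 32154 + 104523 = 136677)
(a + 64459) - 236972 = (136677 + 64459) - 236972 = 201136 - 236972 = -35836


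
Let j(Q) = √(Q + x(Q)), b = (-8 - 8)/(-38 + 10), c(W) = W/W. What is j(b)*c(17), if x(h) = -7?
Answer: 3*I*√35/7 ≈ 2.5355*I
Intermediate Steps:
c(W) = 1
b = 4/7 (b = -16/(-28) = -16*(-1/28) = 4/7 ≈ 0.57143)
j(Q) = √(-7 + Q) (j(Q) = √(Q - 7) = √(-7 + Q))
j(b)*c(17) = √(-7 + 4/7)*1 = √(-45/7)*1 = (3*I*√35/7)*1 = 3*I*√35/7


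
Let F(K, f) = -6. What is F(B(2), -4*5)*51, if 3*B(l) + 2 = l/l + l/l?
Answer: -306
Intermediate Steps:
B(l) = 0 (B(l) = -⅔ + (l/l + l/l)/3 = -⅔ + (1 + 1)/3 = -⅔ + (⅓)*2 = -⅔ + ⅔ = 0)
F(B(2), -4*5)*51 = -6*51 = -306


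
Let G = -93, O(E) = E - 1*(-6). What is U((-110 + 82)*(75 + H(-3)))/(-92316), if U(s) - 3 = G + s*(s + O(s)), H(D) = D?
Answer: -1352721/15386 ≈ -87.919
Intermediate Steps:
O(E) = 6 + E (O(E) = E + 6 = 6 + E)
U(s) = -90 + s*(6 + 2*s) (U(s) = 3 + (-93 + s*(s + (6 + s))) = 3 + (-93 + s*(6 + 2*s)) = -90 + s*(6 + 2*s))
U((-110 + 82)*(75 + H(-3)))/(-92316) = (-90 + ((-110 + 82)*(75 - 3))² + ((-110 + 82)*(75 - 3))*(6 + (-110 + 82)*(75 - 3)))/(-92316) = (-90 + (-28*72)² + (-28*72)*(6 - 28*72))*(-1/92316) = (-90 + (-2016)² - 2016*(6 - 2016))*(-1/92316) = (-90 + 4064256 - 2016*(-2010))*(-1/92316) = (-90 + 4064256 + 4052160)*(-1/92316) = 8116326*(-1/92316) = -1352721/15386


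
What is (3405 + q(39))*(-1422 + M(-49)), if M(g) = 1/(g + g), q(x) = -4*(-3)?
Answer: -476182869/98 ≈ -4.8590e+6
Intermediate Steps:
q(x) = 12
M(g) = 1/(2*g)
(3405 + q(39))*(-1422 + M(-49)) = (3405 + 12)*(-1422 + (½)/(-49)) = 3417*(-1422 + (½)*(-1/49)) = 3417*(-1422 - 1/98) = 3417*(-139357/98) = -476182869/98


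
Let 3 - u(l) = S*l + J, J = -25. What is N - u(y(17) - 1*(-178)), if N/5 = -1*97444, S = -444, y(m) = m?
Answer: -573828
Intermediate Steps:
u(l) = 28 + 444*l (u(l) = 3 - (-444*l - 25) = 3 - (-25 - 444*l) = 3 + (25 + 444*l) = 28 + 444*l)
N = -487220 (N = 5*(-1*97444) = 5*(-97444) = -487220)
N - u(y(17) - 1*(-178)) = -487220 - (28 + 444*(17 - 1*(-178))) = -487220 - (28 + 444*(17 + 178)) = -487220 - (28 + 444*195) = -487220 - (28 + 86580) = -487220 - 1*86608 = -487220 - 86608 = -573828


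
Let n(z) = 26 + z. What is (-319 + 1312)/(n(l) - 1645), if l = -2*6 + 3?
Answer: -993/1628 ≈ -0.60995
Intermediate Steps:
l = -9 (l = -12 + 3 = -9)
(-319 + 1312)/(n(l) - 1645) = (-319 + 1312)/((26 - 9) - 1645) = 993/(17 - 1645) = 993/(-1628) = 993*(-1/1628) = -993/1628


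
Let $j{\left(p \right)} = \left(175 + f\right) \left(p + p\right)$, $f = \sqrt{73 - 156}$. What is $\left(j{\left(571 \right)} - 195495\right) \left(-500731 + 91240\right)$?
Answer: $-1783333305 - 467638722 i \sqrt{83} \approx -1.7833 \cdot 10^{9} - 4.2604 \cdot 10^{9} i$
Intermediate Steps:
$f = i \sqrt{83}$ ($f = \sqrt{-83} = i \sqrt{83} \approx 9.1104 i$)
$j{\left(p \right)} = 2 p \left(175 + i \sqrt{83}\right)$ ($j{\left(p \right)} = \left(175 + i \sqrt{83}\right) \left(p + p\right) = \left(175 + i \sqrt{83}\right) 2 p = 2 p \left(175 + i \sqrt{83}\right)$)
$\left(j{\left(571 \right)} - 195495\right) \left(-500731 + 91240\right) = \left(2 \cdot 571 \left(175 + i \sqrt{83}\right) - 195495\right) \left(-500731 + 91240\right) = \left(\left(199850 + 1142 i \sqrt{83}\right) - 195495\right) \left(-409491\right) = \left(4355 + 1142 i \sqrt{83}\right) \left(-409491\right) = -1783333305 - 467638722 i \sqrt{83}$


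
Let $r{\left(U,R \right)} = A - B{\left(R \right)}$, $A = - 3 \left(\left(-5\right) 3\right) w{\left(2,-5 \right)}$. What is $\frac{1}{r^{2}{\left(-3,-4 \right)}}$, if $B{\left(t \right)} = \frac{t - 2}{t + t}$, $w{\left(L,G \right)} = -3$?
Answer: $\frac{16}{294849} \approx 5.4265 \cdot 10^{-5}$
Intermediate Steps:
$B{\left(t \right)} = \frac{-2 + t}{2 t}$
$A = -135$ ($A = - 3 \left(\left(-5\right) 3\right) \left(-3\right) = \left(-3\right) \left(-15\right) \left(-3\right) = 45 \left(-3\right) = -135$)
$r{\left(U,R \right)} = -135 - \frac{-2 + R}{2 R}$
$\frac{1}{r^{2}{\left(-3,-4 \right)}} = \frac{1}{\left(- \frac{271}{2} + \frac{1}{-4}\right)^{2}} = \frac{1}{\left(- \frac{271}{2} - \frac{1}{4}\right)^{2}} = \frac{1}{\left(- \frac{543}{4}\right)^{2}} = \frac{1}{\frac{294849}{16}} = \frac{16}{294849}$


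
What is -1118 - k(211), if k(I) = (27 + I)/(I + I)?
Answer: -236017/211 ≈ -1118.6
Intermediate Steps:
k(I) = (27 + I)/(2*I) (k(I) = (27 + I)/((2*I)) = (27 + I)*(1/(2*I)) = (27 + I)/(2*I))
-1118 - k(211) = -1118 - (27 + 211)/(2*211) = -1118 - 238/(2*211) = -1118 - 1*119/211 = -1118 - 119/211 = -236017/211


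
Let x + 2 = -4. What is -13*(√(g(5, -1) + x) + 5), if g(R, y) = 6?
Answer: -65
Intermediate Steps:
x = -6 (x = -2 - 4 = -6)
-13*(√(g(5, -1) + x) + 5) = -13*(√(6 - 6) + 5) = -13*(√0 + 5) = -13*(0 + 5) = -13*5 = -65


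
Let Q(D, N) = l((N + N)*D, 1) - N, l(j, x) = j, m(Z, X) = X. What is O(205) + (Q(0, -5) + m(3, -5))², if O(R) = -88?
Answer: -88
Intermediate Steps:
Q(D, N) = -N + 2*D*N (Q(D, N) = (N + N)*D - N = (2*N)*D - N = 2*D*N - N = -N + 2*D*N)
O(205) + (Q(0, -5) + m(3, -5))² = -88 + (-5*(-1 + 2*0) - 5)² = -88 + (-5*(-1 + 0) - 5)² = -88 + (-5*(-1) - 5)² = -88 + (5 - 5)² = -88 + 0² = -88 + 0 = -88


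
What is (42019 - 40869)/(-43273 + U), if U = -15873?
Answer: -575/29573 ≈ -0.019443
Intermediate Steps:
(42019 - 40869)/(-43273 + U) = (42019 - 40869)/(-43273 - 15873) = 1150/(-59146) = 1150*(-1/59146) = -575/29573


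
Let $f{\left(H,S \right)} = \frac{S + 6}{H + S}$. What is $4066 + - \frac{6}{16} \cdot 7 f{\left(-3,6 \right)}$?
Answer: $\frac{8111}{2} \approx 4055.5$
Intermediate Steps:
$f{\left(H,S \right)} = \frac{6 + S}{H + S}$
$4066 + - \frac{6}{16} \cdot 7 f{\left(-3,6 \right)} = 4066 + - \frac{6}{16} \cdot 7 \frac{6 + 6}{-3 + 6} = 4066 + \left(-6\right) \frac{1}{16} \cdot 7 \cdot \frac{1}{3} \cdot 12 = 4066 + \left(- \frac{3}{8}\right) 7 \cdot \frac{1}{3} \cdot 12 = 4066 - \frac{21}{2} = \frac{8111}{2}$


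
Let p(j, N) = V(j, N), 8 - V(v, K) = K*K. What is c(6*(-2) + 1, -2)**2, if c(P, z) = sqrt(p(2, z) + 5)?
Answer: 9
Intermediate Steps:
V(v, K) = 8 - K**2 (V(v, K) = 8 - K*K = 8 - K**2)
p(j, N) = 8 - N**2
c(P, z) = sqrt(13 - z**2) (c(P, z) = sqrt((8 - z**2) + 5) = sqrt(13 - z**2))
c(6*(-2) + 1, -2)**2 = (sqrt(13 - 1*(-2)**2))**2 = (sqrt(13 - 1*4))**2 = (sqrt(13 - 4))**2 = (sqrt(9))**2 = 3**2 = 9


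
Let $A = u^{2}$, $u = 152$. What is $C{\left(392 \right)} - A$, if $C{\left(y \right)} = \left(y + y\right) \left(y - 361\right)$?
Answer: $1200$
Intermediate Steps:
$C{\left(y \right)} = 2 y \left(-361 + y\right)$
$A = 23104$ ($A = 152^{2} = 23104$)
$C{\left(392 \right)} - A = 2 \cdot 392 \left(-361 + 392\right) - 23104 = 2 \cdot 392 \cdot 31 - 23104 = 24304 - 23104 = 1200$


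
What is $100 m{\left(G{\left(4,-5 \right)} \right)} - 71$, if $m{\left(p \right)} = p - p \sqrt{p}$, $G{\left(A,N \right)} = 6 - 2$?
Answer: $-471$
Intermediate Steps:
$G{\left(A,N \right)} = 4$ ($G{\left(A,N \right)} = 6 - 2 = 4$)
$m{\left(p \right)} = p - p^{\frac{3}{2}}$
$100 m{\left(G{\left(4,-5 \right)} \right)} - 71 = 100 \left(4 - 4^{\frac{3}{2}}\right) - 71 = 100 \left(4 - 8\right) - 71 = 100 \left(-4\right) - 71 = -400 - 71 = -471$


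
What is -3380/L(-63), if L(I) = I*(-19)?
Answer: -3380/1197 ≈ -2.8237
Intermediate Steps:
L(I) = -19*I
-3380/L(-63) = -3380/((-19*(-63))) = -3380/1197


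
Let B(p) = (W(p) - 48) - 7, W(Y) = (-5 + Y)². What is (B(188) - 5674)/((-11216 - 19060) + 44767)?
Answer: 27760/14491 ≈ 1.9157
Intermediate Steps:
B(p) = -55 + (-5 + p)² (B(p) = ((-5 + p)² - 48) - 7 = (-48 + (-5 + p)²) - 7 = -55 + (-5 + p)²)
(B(188) - 5674)/((-11216 - 19060) + 44767) = ((-55 + (-5 + 188)²) - 5674)/((-11216 - 19060) + 44767) = ((-55 + 183²) - 5674)/(-30276 + 44767) = ((-55 + 33489) - 5674)/14491 = (33434 - 5674)*(1/14491) = 27760*(1/14491) = 27760/14491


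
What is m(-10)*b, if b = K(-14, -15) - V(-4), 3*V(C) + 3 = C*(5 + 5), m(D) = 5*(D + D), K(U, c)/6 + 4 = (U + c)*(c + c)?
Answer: -1563100/3 ≈ -5.2103e+5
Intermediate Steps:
K(U, c) = -24 + 12*c*(U + c) (K(U, c) = -24 + 6*((U + c)*(c + c)) = -24 + 6*((U + c)*(2*c)) = -24 + 6*(2*c*(U + c)) = -24 + 12*c*(U + c))
m(D) = 10*D (m(D) = 5*(2*D) = 10*D)
V(C) = -1 + 10*C/3 (V(C) = -1 + (C*(5 + 5))/3 = -1 + (C*10)/3 = -1 + (10*C)/3 = -1 + 10*C/3)
b = 15631/3 (b = (-24 + 12*(-15)² + 12*(-14)*(-15)) - (-1 + (10/3)*(-4)) = (-24 + 12*225 + 2520) - (-1 - 40/3) = (-24 + 2700 + 2520) - 1*(-43/3) = 5196 + 43/3 = 15631/3 ≈ 5210.3)
m(-10)*b = (10*(-10))*(15631/3) = -100*15631/3 = -1563100/3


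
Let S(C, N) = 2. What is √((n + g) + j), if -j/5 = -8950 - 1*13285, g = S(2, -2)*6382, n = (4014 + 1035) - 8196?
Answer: 2*√30198 ≈ 347.55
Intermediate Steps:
n = -3147 (n = 5049 - 8196 = -3147)
g = 12764 (g = 2*6382 = 12764)
j = 111175 (j = -5*(-8950 - 1*13285) = -5*(-8950 - 13285) = -5*(-22235) = 111175)
√((n + g) + j) = √((-3147 + 12764) + 111175) = √(9617 + 111175) = √120792 = 2*√30198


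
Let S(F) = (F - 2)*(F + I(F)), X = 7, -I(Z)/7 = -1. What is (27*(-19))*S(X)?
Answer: -35910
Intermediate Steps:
I(Z) = 7 (I(Z) = -7*(-1) = 7)
S(F) = (-2 + F)*(7 + F) (S(F) = (F - 2)*(F + 7) = (-2 + F)*(7 + F))
(27*(-19))*S(X) = (27*(-19))*(-14 + 7² + 5*7) = -513*(-14 + 49 + 35) = -513*70 = -35910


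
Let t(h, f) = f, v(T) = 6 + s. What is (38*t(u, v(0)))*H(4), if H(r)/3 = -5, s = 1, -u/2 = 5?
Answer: -3990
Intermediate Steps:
u = -10 (u = -2*5 = -10)
v(T) = 7 (v(T) = 6 + 1 = 7)
H(r) = -15 (H(r) = 3*(-5) = -15)
(38*t(u, v(0)))*H(4) = (38*7)*(-15) = 266*(-15) = -3990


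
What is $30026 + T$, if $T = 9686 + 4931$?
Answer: $44643$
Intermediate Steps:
$T = 14617$
$30026 + T = 30026 + 14617 = 44643$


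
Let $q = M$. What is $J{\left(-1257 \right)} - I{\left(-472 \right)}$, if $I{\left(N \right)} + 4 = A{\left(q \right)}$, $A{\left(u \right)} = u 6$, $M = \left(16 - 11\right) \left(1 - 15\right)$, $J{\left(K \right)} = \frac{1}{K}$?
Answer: $\frac{532967}{1257} \approx 424.0$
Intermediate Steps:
$M = -70$ ($M = 5 \left(-14\right) = -70$)
$q = -70$
$A{\left(u \right)} = 6 u$
$I{\left(N \right)} = -424$ ($I{\left(N \right)} = -4 + 6 \left(-70\right) = -4 - 420 = -424$)
$J{\left(-1257 \right)} - I{\left(-472 \right)} = \frac{1}{-1257} - -424 = - \frac{1}{1257} + 424 = \frac{532967}{1257}$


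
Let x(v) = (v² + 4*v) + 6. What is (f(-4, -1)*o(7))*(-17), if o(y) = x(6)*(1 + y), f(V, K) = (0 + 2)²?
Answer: -35904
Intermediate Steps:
f(V, K) = 4 (f(V, K) = 2² = 4)
x(v) = 6 + v² + 4*v
o(y) = 66 + 66*y (o(y) = (6 + 6² + 4*6)*(1 + y) = (6 + 36 + 24)*(1 + y) = 66*(1 + y) = 66 + 66*y)
(f(-4, -1)*o(7))*(-17) = (4*(66 + 66*7))*(-17) = (4*(66 + 462))*(-17) = (4*528)*(-17) = 2112*(-17) = -35904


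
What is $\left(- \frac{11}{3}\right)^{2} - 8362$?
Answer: $- \frac{75137}{9} \approx -8348.6$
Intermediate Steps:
$\left(- \frac{11}{3}\right)^{2} - 8362 = \frac{121}{9} - 8362 = - \frac{75137}{9}$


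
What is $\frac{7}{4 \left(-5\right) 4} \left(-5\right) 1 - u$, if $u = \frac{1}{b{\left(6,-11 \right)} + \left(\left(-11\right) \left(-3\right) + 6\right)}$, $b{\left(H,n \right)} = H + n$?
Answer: $\frac{111}{272} \approx 0.40809$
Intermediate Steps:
$u = \frac{1}{34}$ ($u = \frac{1}{\left(6 - 11\right) + \left(\left(-11\right) \left(-3\right) + 6\right)} = \frac{1}{-5 + \left(33 + 6\right)} = \frac{1}{-5 + 39} = \frac{1}{34} \approx 0.029412$)
$\frac{7}{4 \left(-5\right) 4} \left(-5\right) 1 - u = \frac{7}{4 \left(-5\right) 4} \left(-5\right) 1 - \frac{1}{34} = \frac{7}{\left(-20\right) 4} \left(-5\right) 1 - \frac{1}{34} = \frac{7}{-80} \left(-5\right) 1 - \frac{1}{34} = 7 \left(- \frac{1}{80}\right) \left(-5\right) 1 - \frac{1}{34} = \left(- \frac{7}{80}\right) \left(-5\right) 1 - \frac{1}{34} = \frac{7}{16} \cdot 1 - \frac{1}{34} = \frac{7}{16} - \frac{1}{34} = \frac{111}{272}$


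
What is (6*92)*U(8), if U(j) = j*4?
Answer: 17664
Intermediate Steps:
U(j) = 4*j
(6*92)*U(8) = (6*92)*(4*8) = 552*32 = 17664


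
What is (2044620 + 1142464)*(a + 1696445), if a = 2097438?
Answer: 12091423807172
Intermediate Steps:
(2044620 + 1142464)*(a + 1696445) = (2044620 + 1142464)*(2097438 + 1696445) = 3187084*3793883 = 12091423807172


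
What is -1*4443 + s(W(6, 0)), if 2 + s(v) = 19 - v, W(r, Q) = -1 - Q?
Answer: -4425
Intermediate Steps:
s(v) = 17 - v (s(v) = -2 + (19 - v) = 17 - v)
-1*4443 + s(W(6, 0)) = -1*4443 + (17 - (-1 - 1*0)) = -4443 + (17 - (-1 + 0)) = -4443 + (17 - 1*(-1)) = -4443 + (17 + 1) = -4443 + 18 = -4425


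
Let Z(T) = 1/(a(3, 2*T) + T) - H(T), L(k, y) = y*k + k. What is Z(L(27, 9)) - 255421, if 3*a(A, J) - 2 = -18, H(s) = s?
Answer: -203018651/794 ≈ -2.5569e+5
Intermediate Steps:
L(k, y) = k + k*y (L(k, y) = k*y + k = k + k*y)
a(A, J) = -16/3 (a(A, J) = ⅔ + (⅓)*(-18) = ⅔ - 6 = -16/3)
Z(T) = 1/(-16/3 + T) - T
Z(L(27, 9)) - 255421 = (3 - 3*729*(1 + 9)² + 16*(27*(1 + 9)))/(-16 + 3*(27*(1 + 9))) - 255421 = (3 - 3*(27*10)² + 16*(27*10))/(-16 + 3*(27*10)) - 255421 = (3 - 3*270² + 16*270)/(-16 + 3*270) - 255421 = (3 - 3*72900 + 4320)/(-16 + 810) - 255421 = (3 - 218700 + 4320)/794 - 255421 = (1/794)*(-214377) - 255421 = -214377/794 - 255421 = -203018651/794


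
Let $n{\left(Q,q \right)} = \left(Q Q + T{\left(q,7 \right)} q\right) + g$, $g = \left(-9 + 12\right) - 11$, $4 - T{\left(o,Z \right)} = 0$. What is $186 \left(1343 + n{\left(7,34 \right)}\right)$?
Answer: $282720$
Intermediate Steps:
$T{\left(o,Z \right)} = 4$ ($T{\left(o,Z \right)} = 4 - 0 = 4 + 0 = 4$)
$g = -8$ ($g = 3 - 11 = -8$)
$n{\left(Q,q \right)} = -8 + Q^{2} + 4 q$ ($n{\left(Q,q \right)} = \left(Q Q + 4 q\right) - 8 = \left(Q^{2} + 4 q\right) - 8 = -8 + Q^{2} + 4 q$)
$186 \left(1343 + n{\left(7,34 \right)}\right) = 186 \left(1343 + \left(-8 + 7^{2} + 4 \cdot 34\right)\right) = 186 \left(1343 + \left(-8 + 49 + 136\right)\right) = 186 \left(1343 + 177\right) = 186 \cdot 1520 = 282720$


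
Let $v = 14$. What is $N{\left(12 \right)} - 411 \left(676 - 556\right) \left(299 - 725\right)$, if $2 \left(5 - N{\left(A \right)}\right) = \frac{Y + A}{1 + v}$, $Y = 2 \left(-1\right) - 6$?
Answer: $\frac{315154873}{15} \approx 2.101 \cdot 10^{7}$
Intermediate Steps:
$Y = -8$ ($Y = -2 - 6 = -8$)
$N{\left(A \right)} = \frac{79}{15} - \frac{A}{30}$ ($N{\left(A \right)} = 5 - \frac{\left(-8 + A\right) \frac{1}{1 + 14}}{2} = 5 - \frac{\left(-8 + A\right) \frac{1}{15}}{2} = 5 - \frac{- \frac{8}{15} + \frac{A}{15}}{2} = 5 - \left(- \frac{4}{15} + \frac{A}{30}\right) = \frac{79}{15} - \frac{A}{30}$)
$N{\left(12 \right)} - 411 \left(676 - 556\right) \left(299 - 725\right) = \left(\frac{79}{15} - \frac{2}{5}\right) - 411 \left(676 - 556\right) \left(299 - 725\right) = \left(\frac{79}{15} - \frac{2}{5}\right) - 411 \cdot 120 \left(-426\right) = \frac{73}{15} - -21010320 = \frac{73}{15} + 21010320 = \frac{315154873}{15}$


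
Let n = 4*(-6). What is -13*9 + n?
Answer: -141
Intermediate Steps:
n = -24
-13*9 + n = -13*9 - 24 = -117 - 24 = -141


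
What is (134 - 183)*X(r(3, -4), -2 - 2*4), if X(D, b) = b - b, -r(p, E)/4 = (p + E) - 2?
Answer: 0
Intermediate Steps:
r(p, E) = 8 - 4*E - 4*p (r(p, E) = -4*((p + E) - 2) = -4*((E + p) - 2) = -4*(-2 + E + p) = 8 - 4*E - 4*p)
X(D, b) = 0
(134 - 183)*X(r(3, -4), -2 - 2*4) = (134 - 183)*0 = -49*0 = 0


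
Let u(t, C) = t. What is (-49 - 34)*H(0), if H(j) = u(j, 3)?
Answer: 0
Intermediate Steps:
H(j) = j
(-49 - 34)*H(0) = (-49 - 34)*0 = -83*0 = 0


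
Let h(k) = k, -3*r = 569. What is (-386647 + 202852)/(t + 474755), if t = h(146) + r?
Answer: -551385/1424134 ≈ -0.38717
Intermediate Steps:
r = -569/3 (r = -⅓*569 = -569/3 ≈ -189.67)
t = -131/3 (t = 146 - 569/3 = -131/3 ≈ -43.667)
(-386647 + 202852)/(t + 474755) = (-386647 + 202852)/(-131/3 + 474755) = -183795/1424134/3 = -183795*3/1424134 = -551385/1424134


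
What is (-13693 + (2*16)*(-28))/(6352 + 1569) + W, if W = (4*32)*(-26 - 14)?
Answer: -40570109/7921 ≈ -5121.8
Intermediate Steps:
W = -5120 (W = 128*(-40) = -5120)
(-13693 + (2*16)*(-28))/(6352 + 1569) + W = (-13693 + (2*16)*(-28))/(6352 + 1569) - 5120 = (-13693 + 32*(-28))/7921 - 5120 = (-13693 - 896)*(1/7921) - 5120 = -14589*1/7921 - 5120 = -14589/7921 - 5120 = -40570109/7921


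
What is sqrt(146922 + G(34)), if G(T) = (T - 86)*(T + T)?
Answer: sqrt(143386) ≈ 378.66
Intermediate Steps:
G(T) = 2*T*(-86 + T) (G(T) = (-86 + T)*(2*T) = 2*T*(-86 + T))
sqrt(146922 + G(34)) = sqrt(146922 + 2*34*(-86 + 34)) = sqrt(146922 + 2*34*(-52)) = sqrt(146922 - 3536) = sqrt(143386)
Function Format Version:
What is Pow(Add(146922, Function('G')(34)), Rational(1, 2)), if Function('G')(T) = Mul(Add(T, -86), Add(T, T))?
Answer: Pow(143386, Rational(1, 2)) ≈ 378.66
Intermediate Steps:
Function('G')(T) = Mul(2, T, Add(-86, T)) (Function('G')(T) = Mul(Add(-86, T), Mul(2, T)) = Mul(2, T, Add(-86, T)))
Pow(Add(146922, Function('G')(34)), Rational(1, 2)) = Pow(Add(146922, Mul(2, 34, Add(-86, 34))), Rational(1, 2)) = Pow(Add(146922, Mul(2, 34, -52)), Rational(1, 2)) = Pow(Add(146922, -3536), Rational(1, 2)) = Pow(143386, Rational(1, 2))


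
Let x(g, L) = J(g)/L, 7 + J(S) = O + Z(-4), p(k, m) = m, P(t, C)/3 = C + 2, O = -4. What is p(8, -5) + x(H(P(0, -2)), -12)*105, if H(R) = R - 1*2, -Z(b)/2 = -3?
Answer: 155/4 ≈ 38.750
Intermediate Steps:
Z(b) = 6 (Z(b) = -2*(-3) = 6)
P(t, C) = 6 + 3*C (P(t, C) = 3*(C + 2) = 3*(2 + C) = 6 + 3*C)
H(R) = -2 + R (H(R) = R - 2 = -2 + R)
J(S) = -5 (J(S) = -7 + (-4 + 6) = -7 + 2 = -5)
x(g, L) = -5/L
p(8, -5) + x(H(P(0, -2)), -12)*105 = -5 - 5/(-12)*105 = -5 - 5*(-1/12)*105 = -5 + (5/12)*105 = -5 + 175/4 = 155/4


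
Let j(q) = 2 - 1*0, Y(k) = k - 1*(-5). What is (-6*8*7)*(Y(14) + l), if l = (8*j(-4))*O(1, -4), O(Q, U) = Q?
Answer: -11760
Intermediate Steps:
Y(k) = 5 + k (Y(k) = k + 5 = 5 + k)
j(q) = 2 (j(q) = 2 + 0 = 2)
l = 16 (l = (8*2)*1 = 16*1 = 16)
(-6*8*7)*(Y(14) + l) = (-6*8*7)*((5 + 14) + 16) = (-48*7)*(19 + 16) = -336*35 = -11760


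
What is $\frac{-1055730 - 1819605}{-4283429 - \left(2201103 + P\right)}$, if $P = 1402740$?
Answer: $\frac{2875335}{7887272} \approx 0.36455$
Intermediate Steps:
$\frac{-1055730 - 1819605}{-4283429 - \left(2201103 + P\right)} = \frac{-1055730 - 1819605}{-4283429 - 3603843} = - \frac{2875335}{-4283429 - 3603843} = - \frac{2875335}{-7887272} = \left(-2875335\right) \left(- \frac{1}{7887272}\right) = \frac{2875335}{7887272}$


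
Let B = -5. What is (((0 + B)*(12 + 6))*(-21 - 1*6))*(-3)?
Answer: -7290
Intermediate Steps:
(((0 + B)*(12 + 6))*(-21 - 1*6))*(-3) = (((0 - 5)*(12 + 6))*(-21 - 1*6))*(-3) = ((-5*18)*(-21 - 6))*(-3) = -90*(-27)*(-3) = 2430*(-3) = -7290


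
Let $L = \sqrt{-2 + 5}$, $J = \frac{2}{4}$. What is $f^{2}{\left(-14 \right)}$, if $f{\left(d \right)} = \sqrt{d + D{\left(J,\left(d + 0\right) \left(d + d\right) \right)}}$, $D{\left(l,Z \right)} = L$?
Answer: $-14 + \sqrt{3} \approx -12.268$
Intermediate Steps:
$J = \frac{1}{2}$ ($J = 2 \cdot \frac{1}{4} = \frac{1}{2} \approx 0.5$)
$L = \sqrt{3} \approx 1.732$
$D{\left(l,Z \right)} = \sqrt{3}$
$f{\left(d \right)} = \sqrt{d + \sqrt{3}}$
$f^{2}{\left(-14 \right)} = \left(\sqrt{-14 + \sqrt{3}}\right)^{2} = -14 + \sqrt{3}$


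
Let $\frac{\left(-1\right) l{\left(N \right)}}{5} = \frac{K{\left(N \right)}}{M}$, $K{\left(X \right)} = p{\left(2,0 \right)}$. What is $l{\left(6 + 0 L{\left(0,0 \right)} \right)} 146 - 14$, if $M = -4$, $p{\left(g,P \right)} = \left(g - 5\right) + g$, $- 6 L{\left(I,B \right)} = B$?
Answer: $- \frac{393}{2} \approx -196.5$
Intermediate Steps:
$L{\left(I,B \right)} = - \frac{B}{6}$
$p{\left(g,P \right)} = -5 + 2 g$ ($p{\left(g,P \right)} = \left(-5 + g\right) + g = -5 + 2 g$)
$K{\left(X \right)} = -1$ ($K{\left(X \right)} = -5 + 2 \cdot 2 = -5 + 4 = -1$)
$l{\left(N \right)} = - \frac{5}{4}$ ($l{\left(N \right)} = - 5 \left(- \frac{1}{-4}\right) = - 5 \left(\left(-1\right) \left(- \frac{1}{4}\right)\right) = \left(-5\right) \frac{1}{4} = - \frac{5}{4}$)
$l{\left(6 + 0 L{\left(0,0 \right)} \right)} 146 - 14 = \left(- \frac{5}{4}\right) 146 - 14 = - \frac{365}{2} + \left(-38 + 24\right) = - \frac{365}{2} - 14 = - \frac{393}{2}$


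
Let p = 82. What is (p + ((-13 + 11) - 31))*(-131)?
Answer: -6419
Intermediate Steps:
(p + ((-13 + 11) - 31))*(-131) = (82 + ((-13 + 11) - 31))*(-131) = (82 + (-2 - 31))*(-131) = (82 - 33)*(-131) = 49*(-131) = -6419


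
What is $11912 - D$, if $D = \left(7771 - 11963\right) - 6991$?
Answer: $23095$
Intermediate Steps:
$D = -11183$ ($D = -4192 - 6991 = -11183$)
$11912 - D = 11912 - -11183 = 11912 + 11183 = 23095$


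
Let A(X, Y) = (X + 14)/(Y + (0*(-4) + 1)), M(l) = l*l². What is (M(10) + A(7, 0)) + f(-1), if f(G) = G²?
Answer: 1022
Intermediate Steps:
M(l) = l³
A(X, Y) = (14 + X)/(1 + Y) (A(X, Y) = (14 + X)/(Y + (0 + 1)) = (14 + X)/(Y + 1) = (14 + X)/(1 + Y))
(M(10) + A(7, 0)) + f(-1) = (10³ + (14 + 7)/(1 + 0)) + (-1)² = (1000 + 21/1) + 1 = (1000 + 1*21) + 1 = (1000 + 21) + 1 = 1021 + 1 = 1022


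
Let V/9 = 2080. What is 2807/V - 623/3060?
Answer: -1897/35360 ≈ -0.053648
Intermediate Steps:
V = 18720 (V = 9*2080 = 18720)
2807/V - 623/3060 = 2807/18720 - 623/3060 = -1897/35360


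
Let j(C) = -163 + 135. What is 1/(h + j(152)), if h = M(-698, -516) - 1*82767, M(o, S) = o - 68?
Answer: -1/83561 ≈ -1.1967e-5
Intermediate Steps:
j(C) = -28
M(o, S) = -68 + o
h = -83533 (h = (-68 - 698) - 1*82767 = -766 - 82767 = -83533)
1/(h + j(152)) = 1/(-83533 - 28) = 1/(-83561) = -1/83561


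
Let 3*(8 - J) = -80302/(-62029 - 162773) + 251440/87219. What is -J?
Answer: -22613336683/3267834273 ≈ -6.9200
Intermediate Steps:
J = 22613336683/3267834273 (J = 8 - (-80302/(-62029 - 162773) + 251440/87219)/3 = 8 - (-80302/(-224802) + 251440*(1/87219))/3 = 8 - (-80302*(-1/224802) + 251440/87219)/3 = 8 - (40151/112401 + 251440/87219)/3 = 8 - ⅓*3529337501/1089278091 = 8 - 3529337501/3267834273 = 22613336683/3267834273 ≈ 6.9200)
-J = -1*22613336683/3267834273 = -22613336683/3267834273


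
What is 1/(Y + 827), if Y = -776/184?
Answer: 23/18924 ≈ 0.0012154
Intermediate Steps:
Y = -97/23 (Y = -776*1/184 = -97/23 ≈ -4.2174)
1/(Y + 827) = 1/(-97/23 + 827) = 1/(18924/23) = 23/18924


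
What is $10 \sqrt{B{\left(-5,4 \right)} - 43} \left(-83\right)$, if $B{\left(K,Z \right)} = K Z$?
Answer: $- 2490 i \sqrt{7} \approx - 6587.9 i$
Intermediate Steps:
$10 \sqrt{B{\left(-5,4 \right)} - 43} \left(-83\right) = 10 \sqrt{\left(-5\right) 4 - 43} \left(-83\right) = 10 \sqrt{-20 - 43} \left(-83\right) = 10 \sqrt{-63} \left(-83\right) = 10 \cdot 3 i \sqrt{7} \left(-83\right) = 30 i \sqrt{7} \left(-83\right) = - 2490 i \sqrt{7}$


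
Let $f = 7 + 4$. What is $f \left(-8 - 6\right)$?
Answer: $-154$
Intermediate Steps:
$f = 11$
$f \left(-8 - 6\right) = 11 \left(-8 - 6\right) = 11 \left(-14\right) = -154$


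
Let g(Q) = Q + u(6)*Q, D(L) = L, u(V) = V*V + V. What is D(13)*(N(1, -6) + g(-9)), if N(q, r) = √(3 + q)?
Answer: -5005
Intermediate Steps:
u(V) = V + V² (u(V) = V² + V = V + V²)
g(Q) = 43*Q (g(Q) = Q + (6*(1 + 6))*Q = Q + (6*7)*Q = Q + 42*Q = 43*Q)
D(13)*(N(1, -6) + g(-9)) = 13*(√(3 + 1) + 43*(-9)) = 13*(√4 - 387) = 13*(2 - 387) = 13*(-385) = -5005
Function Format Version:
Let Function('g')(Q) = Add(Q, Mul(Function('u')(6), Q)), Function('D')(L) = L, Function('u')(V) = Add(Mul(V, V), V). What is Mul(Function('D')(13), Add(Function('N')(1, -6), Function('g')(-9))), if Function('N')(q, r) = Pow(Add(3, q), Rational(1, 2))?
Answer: -5005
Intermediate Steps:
Function('u')(V) = Add(V, Pow(V, 2)) (Function('u')(V) = Add(Pow(V, 2), V) = Add(V, Pow(V, 2)))
Function('g')(Q) = Mul(43, Q) (Function('g')(Q) = Add(Q, Mul(Mul(6, Add(1, 6)), Q)) = Add(Q, Mul(Mul(6, 7), Q)) = Add(Q, Mul(42, Q)) = Mul(43, Q))
Mul(Function('D')(13), Add(Function('N')(1, -6), Function('g')(-9))) = Mul(13, Add(Pow(Add(3, 1), Rational(1, 2)), Mul(43, -9))) = Mul(13, Add(Pow(4, Rational(1, 2)), -387)) = Mul(13, Add(2, -387)) = Mul(13, -385) = -5005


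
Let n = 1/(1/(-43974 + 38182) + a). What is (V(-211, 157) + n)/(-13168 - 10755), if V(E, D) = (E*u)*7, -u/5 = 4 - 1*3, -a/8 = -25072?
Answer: -8579421776327/27792214897293 ≈ -0.30870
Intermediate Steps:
a = 200576 (a = -8*(-25072) = 200576)
u = -5 (u = -5*(4 - 1*3) = -5*(4 - 3) = -5*1 = -5)
n = 5792/1161736191 (n = 1/(1/(-43974 + 38182) + 200576) = 1/(1/(-5792) + 200576) = 1/(-1/5792 + 200576) = 1/(1161736191/5792) = 5792/1161736191 ≈ 4.9856e-6)
V(E, D) = -35*E (V(E, D) = (E*(-5))*7 = -5*E*7 = -35*E)
(V(-211, 157) + n)/(-13168 - 10755) = (-35*(-211) + 5792/1161736191)/(-13168 - 10755) = (7385 + 5792/1161736191)/(-23923) = (8579421776327/1161736191)*(-1/23923) = -8579421776327/27792214897293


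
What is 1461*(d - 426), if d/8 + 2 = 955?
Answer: 10516278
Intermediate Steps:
d = 7624 (d = -16 + 8*955 = -16 + 7640 = 7624)
1461*(d - 426) = 1461*(7624 - 426) = 1461*7198 = 10516278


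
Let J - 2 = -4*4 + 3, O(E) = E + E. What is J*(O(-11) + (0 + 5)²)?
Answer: -33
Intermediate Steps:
O(E) = 2*E
J = -11 (J = 2 + (-4*4 + 3) = 2 + (-16 + 3) = 2 - 13 = -11)
J*(O(-11) + (0 + 5)²) = -11*(2*(-11) + (0 + 5)²) = -11*(-22 + 5²) = -11*(-22 + 25) = -11*3 = -33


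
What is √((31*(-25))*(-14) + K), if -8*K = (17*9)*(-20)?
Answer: √44930/2 ≈ 105.98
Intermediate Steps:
K = 765/2 (K = -17*9*(-20)/8 = -153*(-20)/8 = -⅛*(-3060) = 765/2 ≈ 382.50)
√((31*(-25))*(-14) + K) = √((31*(-25))*(-14) + 765/2) = √(-775*(-14) + 765/2) = √(10850 + 765/2) = √(22465/2) = √44930/2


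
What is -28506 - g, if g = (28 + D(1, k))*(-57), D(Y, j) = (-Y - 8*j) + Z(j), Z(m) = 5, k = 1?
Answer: -27138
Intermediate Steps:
D(Y, j) = 5 - Y - 8*j (D(Y, j) = (-Y - 8*j) + 5 = 5 - Y - 8*j)
g = -1368 (g = (28 + (5 - 1*1 - 8*1))*(-57) = (28 + (5 - 1 - 8))*(-57) = (28 - 4)*(-57) = 24*(-57) = -1368)
-28506 - g = -28506 - 1*(-1368) = -28506 + 1368 = -27138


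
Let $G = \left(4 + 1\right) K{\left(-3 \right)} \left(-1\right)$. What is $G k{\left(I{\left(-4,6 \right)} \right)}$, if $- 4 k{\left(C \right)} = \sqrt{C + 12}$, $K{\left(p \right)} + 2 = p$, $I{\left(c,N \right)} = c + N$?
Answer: $- \frac{25 \sqrt{14}}{4} \approx -23.385$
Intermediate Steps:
$I{\left(c,N \right)} = N + c$
$K{\left(p \right)} = -2 + p$
$G = 25$ ($G = \left(4 + 1\right) \left(-2 - 3\right) \left(-1\right) = 5 \left(-5\right) \left(-1\right) = \left(-25\right) \left(-1\right) = 25$)
$k{\left(C \right)} = - \frac{\sqrt{12 + C}}{4}$ ($k{\left(C \right)} = - \frac{\sqrt{C + 12}}{4} = - \frac{\sqrt{12 + C}}{4}$)
$G k{\left(I{\left(-4,6 \right)} \right)} = 25 \left(- \frac{\sqrt{12 + \left(6 - 4\right)}}{4}\right) = 25 \left(- \frac{\sqrt{12 + 2}}{4}\right) = 25 \left(- \frac{\sqrt{14}}{4}\right) = - \frac{25 \sqrt{14}}{4}$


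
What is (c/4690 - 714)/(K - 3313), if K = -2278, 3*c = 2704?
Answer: 5021638/39332685 ≈ 0.12767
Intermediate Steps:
c = 2704/3 (c = (⅓)*2704 = 2704/3 ≈ 901.33)
(c/4690 - 714)/(K - 3313) = ((2704/3)/4690 - 714)/(-2278 - 3313) = ((2704/3)*(1/4690) - 714)/(-5591) = (1352/7035 - 714)*(-1/5591) = -5021638/7035*(-1/5591) = 5021638/39332685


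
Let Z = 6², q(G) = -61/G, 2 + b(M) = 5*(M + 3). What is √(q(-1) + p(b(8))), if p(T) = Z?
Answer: √97 ≈ 9.8489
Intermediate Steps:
b(M) = 13 + 5*M (b(M) = -2 + 5*(M + 3) = -2 + 5*(3 + M) = -2 + (15 + 5*M) = 13 + 5*M)
Z = 36
p(T) = 36
√(q(-1) + p(b(8))) = √(-61/(-1) + 36) = √(-61*(-1) + 36) = √(61 + 36) = √97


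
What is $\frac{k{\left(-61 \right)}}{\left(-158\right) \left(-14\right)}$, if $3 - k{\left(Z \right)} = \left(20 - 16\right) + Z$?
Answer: $\frac{15}{553} \approx 0.027125$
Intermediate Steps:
$k{\left(Z \right)} = -1 - Z$ ($k{\left(Z \right)} = 3 - \left(\left(20 - 16\right) + Z\right) = 3 - \left(4 + Z\right) = -1 - Z$)
$\frac{k{\left(-61 \right)}}{\left(-158\right) \left(-14\right)} = \frac{-1 - -61}{\left(-158\right) \left(-14\right)} = \frac{-1 + 61}{2212} = 60 \cdot \frac{1}{2212} = \frac{15}{553}$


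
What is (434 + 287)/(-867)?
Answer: -721/867 ≈ -0.83160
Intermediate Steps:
(434 + 287)/(-867) = 721*(-1/867) = -721/867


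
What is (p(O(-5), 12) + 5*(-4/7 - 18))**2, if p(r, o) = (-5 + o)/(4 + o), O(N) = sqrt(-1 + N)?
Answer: 107143201/12544 ≈ 8541.4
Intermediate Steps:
p(r, o) = (-5 + o)/(4 + o)
(p(O(-5), 12) + 5*(-4/7 - 18))**2 = ((-5 + 12)/(4 + 12) + 5*(-4/7 - 18))**2 = (7/16 + 5*(-4*1/7 - 18))**2 = ((1/16)*7 + 5*(-4/7 - 18))**2 = (7/16 + 5*(-130/7))**2 = (7/16 - 650/7)**2 = (-10351/112)**2 = 107143201/12544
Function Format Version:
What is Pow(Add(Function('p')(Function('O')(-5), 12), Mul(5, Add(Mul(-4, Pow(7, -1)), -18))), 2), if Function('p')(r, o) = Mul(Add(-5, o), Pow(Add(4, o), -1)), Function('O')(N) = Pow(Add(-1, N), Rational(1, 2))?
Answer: Rational(107143201, 12544) ≈ 8541.4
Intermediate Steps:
Function('p')(r, o) = Mul(Pow(Add(4, o), -1), Add(-5, o))
Pow(Add(Function('p')(Function('O')(-5), 12), Mul(5, Add(Mul(-4, Pow(7, -1)), -18))), 2) = Pow(Add(Mul(Pow(Add(4, 12), -1), Add(-5, 12)), Mul(5, Add(Mul(-4, Pow(7, -1)), -18))), 2) = Pow(Add(Mul(Pow(16, -1), 7), Mul(5, Add(Mul(-4, Rational(1, 7)), -18))), 2) = Pow(Add(Mul(Rational(1, 16), 7), Mul(5, Add(Rational(-4, 7), -18))), 2) = Pow(Add(Rational(7, 16), Mul(5, Rational(-130, 7))), 2) = Pow(Add(Rational(7, 16), Rational(-650, 7)), 2) = Pow(Rational(-10351, 112), 2) = Rational(107143201, 12544)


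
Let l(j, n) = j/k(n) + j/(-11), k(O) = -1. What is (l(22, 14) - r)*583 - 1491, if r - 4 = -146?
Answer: 67303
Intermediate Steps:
r = -142 (r = 4 - 146 = -142)
l(j, n) = -12*j/11 (l(j, n) = j/(-1) + j/(-11) = j*(-1) + j*(-1/11) = -j - j/11 = -12*j/11)
(l(22, 14) - r)*583 - 1491 = (-12/11*22 - 1*(-142))*583 - 1491 = (-24 + 142)*583 - 1491 = 118*583 - 1491 = 68794 - 1491 = 67303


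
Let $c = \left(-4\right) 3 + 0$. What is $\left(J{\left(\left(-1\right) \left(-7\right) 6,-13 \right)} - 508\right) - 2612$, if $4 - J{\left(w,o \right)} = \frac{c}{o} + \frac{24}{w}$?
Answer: $- \frac{283692}{91} \approx -3117.5$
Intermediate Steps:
$c = -12$ ($c = -12 + 0 = -12$)
$J{\left(w,o \right)} = 4 - \frac{24}{w} + \frac{12}{o}$ ($J{\left(w,o \right)} = 4 - \left(- \frac{12}{o} + \frac{24}{w}\right) = 4 - \frac{24}{w} + \frac{12}{o}$)
$\left(J{\left(\left(-1\right) \left(-7\right) 6,-13 \right)} - 508\right) - 2612 = \left(\left(4 - \frac{24}{\left(-1\right) \left(-7\right) 6} + \frac{12}{-13}\right) - 508\right) - 2612 = \left(\left(4 - \frac{24}{7 \cdot 6} + 12 \left(- \frac{1}{13}\right)\right) - 508\right) - 2612 = \left(\left(4 - \frac{24}{42} - \frac{12}{13}\right) - 508\right) - 2612 = \left(\left(4 - \frac{4}{7} - \frac{12}{13}\right) - 508\right) - 2612 = \left(\frac{228}{91} - 508\right) - 2612 = - \frac{46000}{91} - 2612 = - \frac{283692}{91}$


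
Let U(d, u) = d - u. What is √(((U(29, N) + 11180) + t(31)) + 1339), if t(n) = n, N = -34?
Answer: √12613 ≈ 112.31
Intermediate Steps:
√(((U(29, N) + 11180) + t(31)) + 1339) = √((((29 - 1*(-34)) + 11180) + 31) + 1339) = √((((29 + 34) + 11180) + 31) + 1339) = √(((63 + 11180) + 31) + 1339) = √((11243 + 31) + 1339) = √(11274 + 1339) = √12613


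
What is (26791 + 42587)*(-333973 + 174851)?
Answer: -11039566116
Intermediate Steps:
(26791 + 42587)*(-333973 + 174851) = 69378*(-159122) = -11039566116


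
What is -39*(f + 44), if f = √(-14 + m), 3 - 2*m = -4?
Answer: -1716 - 39*I*√42/2 ≈ -1716.0 - 126.37*I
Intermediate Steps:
m = 7/2 (m = 3/2 - ½*(-4) = 3/2 + 2 = 7/2 ≈ 3.5000)
f = I*√42/2 (f = √(-14 + 7/2) = √(-21/2) = I*√42/2 ≈ 3.2404*I)
-39*(f + 44) = -39*(I*√42/2 + 44) = -39*(44 + I*√42/2) = -1716 - 39*I*√42/2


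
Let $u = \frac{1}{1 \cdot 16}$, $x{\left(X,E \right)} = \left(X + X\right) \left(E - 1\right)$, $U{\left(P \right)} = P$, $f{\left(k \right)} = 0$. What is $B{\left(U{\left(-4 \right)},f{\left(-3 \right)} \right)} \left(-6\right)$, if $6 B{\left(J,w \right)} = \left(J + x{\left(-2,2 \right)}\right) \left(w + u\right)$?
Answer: $\frac{1}{2} \approx 0.5$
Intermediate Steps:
$x{\left(X,E \right)} = 2 X \left(-1 + E\right)$
$u = \frac{1}{16}$ ($u = 1 \cdot \frac{1}{16} = \frac{1}{16} \approx 0.0625$)
$B{\left(J,w \right)} = \frac{\left(-4 + J\right) \left(\frac{1}{16} + w\right)}{6}$ ($B{\left(J,w \right)} = \frac{\left(J + 2 \left(-2\right) \left(-1 + 2\right)\right) \left(w + \frac{1}{16}\right)}{6} = \frac{\left(J + 2 \left(-2\right) 1\right) \left(\frac{1}{16} + w\right)}{6} = \frac{\left(J - 4\right) \left(\frac{1}{16} + w\right)}{6} = \frac{\left(-4 + J\right) \left(\frac{1}{16} + w\right)}{6}$)
$B{\left(U{\left(-4 \right)},f{\left(-3 \right)} \right)} \left(-6\right) = \left(- \frac{1}{24} - 0 + \frac{1}{96} \left(-4\right) + \frac{1}{6} \left(-4\right) 0\right) \left(-6\right) = \left(- \frac{1}{24} + 0 - \frac{1}{24} + 0\right) \left(-6\right) = \left(- \frac{1}{12}\right) \left(-6\right) = \frac{1}{2}$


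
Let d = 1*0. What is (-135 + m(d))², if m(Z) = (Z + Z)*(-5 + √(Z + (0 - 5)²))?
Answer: 18225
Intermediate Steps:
d = 0
m(Z) = 2*Z*(-5 + √(25 + Z)) (m(Z) = (2*Z)*(-5 + √(Z + (-5)²)) = (2*Z)*(-5 + √(Z + 25)) = (2*Z)*(-5 + √(25 + Z)) = 2*Z*(-5 + √(25 + Z)))
(-135 + m(d))² = (-135 + 2*0*(-5 + √(25 + 0)))² = (-135 + 2*0*(-5 + √25))² = (-135 + 2*0*(-5 + 5))² = (-135 + 2*0*0)² = (-135 + 0)² = (-135)² = 18225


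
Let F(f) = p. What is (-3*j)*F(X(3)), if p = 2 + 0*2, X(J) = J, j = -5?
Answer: 30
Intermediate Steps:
p = 2 (p = 2 + 0 = 2)
F(f) = 2
(-3*j)*F(X(3)) = -3*(-5)*2 = 15*2 = 30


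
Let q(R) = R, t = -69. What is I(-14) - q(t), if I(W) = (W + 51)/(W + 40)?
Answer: 1831/26 ≈ 70.423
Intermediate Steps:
I(W) = (51 + W)/(40 + W)
I(-14) - q(t) = (51 - 14)/(40 - 14) - 1*(-69) = 37/26 + 69 = 1831/26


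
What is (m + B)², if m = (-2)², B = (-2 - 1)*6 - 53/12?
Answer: 48841/144 ≈ 339.17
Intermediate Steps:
B = -269/12 (B = -3*6 - 53*1/12 = -18 - 53/12 = -269/12 ≈ -22.417)
m = 4
(m + B)² = (4 - 269/12)² = (-221/12)² = 48841/144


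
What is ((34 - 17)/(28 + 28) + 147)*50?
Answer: 206225/28 ≈ 7365.2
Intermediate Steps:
((34 - 17)/(28 + 28) + 147)*50 = (17/56 + 147)*50 = (8249/56)*50 = 206225/28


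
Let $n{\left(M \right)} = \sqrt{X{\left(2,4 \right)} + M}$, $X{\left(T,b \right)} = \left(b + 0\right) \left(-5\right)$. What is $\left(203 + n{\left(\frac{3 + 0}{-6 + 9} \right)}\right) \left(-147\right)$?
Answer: $-29841 - 147 i \sqrt{19} \approx -29841.0 - 640.76 i$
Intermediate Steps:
$X{\left(T,b \right)} = - 5 b$ ($X{\left(T,b \right)} = b \left(-5\right) = - 5 b$)
$n{\left(M \right)} = \sqrt{-20 + M}$ ($n{\left(M \right)} = \sqrt{\left(-5\right) 4 + M} = \sqrt{-20 + M}$)
$\left(203 + n{\left(\frac{3 + 0}{-6 + 9} \right)}\right) \left(-147\right) = \left(203 + \sqrt{-20 + \frac{3 + 0}{-6 + 9}}\right) \left(-147\right) = \left(203 + \sqrt{-20 + \frac{3}{3}}\right) \left(-147\right) = \left(203 + \sqrt{-20 + 3 \cdot \frac{1}{3}}\right) \left(-147\right) = \left(203 + \sqrt{-20 + 1}\right) \left(-147\right) = \left(203 + \sqrt{-19}\right) \left(-147\right) = \left(203 + i \sqrt{19}\right) \left(-147\right) = -29841 - 147 i \sqrt{19}$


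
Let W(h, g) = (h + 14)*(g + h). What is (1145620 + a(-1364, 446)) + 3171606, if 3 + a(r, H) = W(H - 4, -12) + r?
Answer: 4511939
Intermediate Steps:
W(h, g) = (14 + h)*(g + h)
a(r, H) = -179 + r + (-4 + H)**2 + 2*H (a(r, H) = -3 + (((H - 4)**2 + 14*(-12) + 14*(H - 4) - 12*(H - 4)) + r) = -3 + (((-4 + H)**2 - 168 + 14*(-4 + H) - 12*(-4 + H)) + r) = -3 + (((-4 + H)**2 - 168 + (-56 + 14*H) + (48 - 12*H)) + r) = -3 + ((-176 + (-4 + H)**2 + 2*H) + r) = -3 + (-176 + r + (-4 + H)**2 + 2*H) = -179 + r + (-4 + H)**2 + 2*H)
(1145620 + a(-1364, 446)) + 3171606 = (1145620 + (-163 - 1364 + 446**2 - 6*446)) + 3171606 = (1145620 + (-163 - 1364 + 198916 - 2676)) + 3171606 = (1145620 + 194713) + 3171606 = 1340333 + 3171606 = 4511939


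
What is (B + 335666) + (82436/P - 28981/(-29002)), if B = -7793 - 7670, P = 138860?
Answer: 322383402676923/1006804430 ≈ 3.2020e+5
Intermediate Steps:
B = -15463
(B + 335666) + (82436/P - 28981/(-29002)) = (-15463 + 335666) + (82436/138860 - 28981/(-29002)) = 320203 + (82436*(1/138860) - 28981*(-1/29002)) = 320203 + (20609/34715 + 28981/29002) = 320203 + 1603777633/1006804430 = 322383402676923/1006804430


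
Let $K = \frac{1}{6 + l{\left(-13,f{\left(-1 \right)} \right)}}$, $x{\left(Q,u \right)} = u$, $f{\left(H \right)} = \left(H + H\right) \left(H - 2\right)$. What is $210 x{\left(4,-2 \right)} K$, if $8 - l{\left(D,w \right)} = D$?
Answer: $- \frac{140}{9} \approx -15.556$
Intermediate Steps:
$f{\left(H \right)} = 2 H \left(-2 + H\right)$
$l{\left(D,w \right)} = 8 - D$
$K = \frac{1}{27}$ ($K = \frac{1}{6 + \left(8 - -13\right)} = \frac{1}{6 + \left(8 + 13\right)} = \frac{1}{6 + 21} = \frac{1}{27} \approx 0.037037$)
$210 x{\left(4,-2 \right)} K = 210 \left(-2\right) \frac{1}{27} = \left(-420\right) \frac{1}{27} = - \frac{140}{9}$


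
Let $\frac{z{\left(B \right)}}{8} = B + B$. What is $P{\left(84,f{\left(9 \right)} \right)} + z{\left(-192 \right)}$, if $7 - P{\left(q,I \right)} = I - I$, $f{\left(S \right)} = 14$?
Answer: $-3065$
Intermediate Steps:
$z{\left(B \right)} = 16 B$ ($z{\left(B \right)} = 8 \left(B + B\right) = 8 \cdot 2 B = 16 B$)
$P{\left(q,I \right)} = 7$ ($P{\left(q,I \right)} = 7 - \left(I - I\right) = 7 - 0 = 7 + 0 = 7$)
$P{\left(84,f{\left(9 \right)} \right)} + z{\left(-192 \right)} = 7 + 16 \left(-192\right) = 7 - 3072 = -3065$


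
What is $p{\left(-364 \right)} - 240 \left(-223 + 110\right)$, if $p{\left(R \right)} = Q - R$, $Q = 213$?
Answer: $27697$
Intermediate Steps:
$p{\left(R \right)} = 213 - R$
$p{\left(-364 \right)} - 240 \left(-223 + 110\right) = \left(213 - -364\right) - 240 \left(-223 + 110\right) = \left(213 + 364\right) - -27120 = 577 + 27120 = 27697$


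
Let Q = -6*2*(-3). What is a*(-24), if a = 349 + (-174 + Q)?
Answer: -5064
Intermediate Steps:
Q = 36 (Q = -12*(-3) = 36)
a = 211 (a = 349 + (-174 + 36) = 349 - 138 = 211)
a*(-24) = 211*(-24) = -5064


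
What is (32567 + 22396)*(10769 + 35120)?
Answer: 2522197107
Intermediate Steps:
(32567 + 22396)*(10769 + 35120) = 54963*45889 = 2522197107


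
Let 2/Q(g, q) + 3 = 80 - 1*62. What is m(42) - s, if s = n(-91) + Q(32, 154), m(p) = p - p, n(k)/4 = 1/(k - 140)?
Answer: -134/1155 ≈ -0.11602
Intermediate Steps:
n(k) = 4/(-140 + k) (n(k) = 4/(k - 140) = 4/(-140 + k))
m(p) = 0
Q(g, q) = 2/15 (Q(g, q) = 2/(-3 + (80 - 1*62)) = 2/(-3 + (80 - 62)) = 2/(-3 + 18) = 2/15)
s = 134/1155 (s = 4/(-140 - 91) + 2/15 = 4/(-231) + 2/15 = 4*(-1/231) + 2/15 = -4/231 + 2/15 = 134/1155 ≈ 0.11602)
m(42) - s = 0 - 1*134/1155 = 0 - 134/1155 = -134/1155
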